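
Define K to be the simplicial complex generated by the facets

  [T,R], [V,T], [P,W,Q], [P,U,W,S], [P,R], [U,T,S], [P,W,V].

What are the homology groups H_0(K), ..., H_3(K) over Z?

Order the vertices as P < Q < R < S < T < U < V < W. Listing each simplex with vertices in this order, K has dimension 3 with simplices:

  0-simplices (8): P, Q, R, S, T, U, V, W
  1-simplices (15): PQ, PR, PS, PU, PV, PW, QW, RT, ST, SU, SW, TU, TV, UW, VW
  2-simplices (7): PQW, PSU, PSW, PUW, PVW, STU, SUW
  3-simplices (1): PSUW

Hence C_0 ≅ Z^8, C_1 ≅ Z^15, C_2 ≅ Z^7, C_3 ≅ Z^1.

The boundary map ∂_1: C_1 → C_0 maps an edge to its endpoints' difference, ∂[p,q] = q − p. For instance
  ∂SU = U − S.
The 8×15 boundary matrix has rank 7 and Smith normal form diag(1,1,1,1,1,1,1).

∂_2: C_2 → C_1 maps a triangle to the signed sum of its edges. For instance
  ∂SUW = UW − SW + SU,
  ∂PQW = QW − PW + PQ.
The resulting 15×7 matrix has rank 6, and its Smith normal form has invariant factors (1,1,1,1,1,1).

The boundary map ∂_3: C_3 → C_2 sends each 3-simplex σ to the alternating sum Σ_i (−1)^i (σ with its i-th vertex removed). For instance
  ∂PSUW = SUW − PUW + PSW − PSU.
As a 7×1 matrix over Z this has rank 1, with invariant factors (1).

From H_k ≅ ker(∂_k) / im(∂_{k+1}) we obtain:

  H_0: rank C_0 − rank ∂_1 = 8 − 7 = 1, and the invariant factors of ∂_1 are all 1, so H_0 = Z.
  H_1: rank ker ∂_1 − rank ∂_2 = (15 − 7) − 6 = 2, and the invariant factors of ∂_2 are all 1, so H_1 = Z^2.
  H_2: rank ker ∂_2 − rank ∂_3 = (7 − 6) − 1 = 0, and the invariant factors of ∂_3 are all 1, so H_2 = 0.
  H_3: rank ker ∂_3 − rank ∂_4 = (1 − 1) − 0 = 0, and there is no ∂_4, so H_3 = 0.

As a check, the Euler characteristic is 8 − 15 + 7 − 1 = -1, which agrees with 1 − 2 + 0 − 0 = -1.

H_0 ≅ Z,  H_1 ≅ Z^2,  H_2 = 0,  H_3 = 0.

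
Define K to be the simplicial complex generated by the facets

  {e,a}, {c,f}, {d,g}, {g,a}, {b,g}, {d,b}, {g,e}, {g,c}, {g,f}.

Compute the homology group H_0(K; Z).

H_0 = Z.

We work with the vertex ordering a < b < c < d < e < f < g. The simplices of K, each written with vertices in increasing order, are:

  0-simplices (7): a, b, c, d, e, f, g
  1-simplices (9): ae, ag, bd, bg, cf, cg, dg, eg, fg

so the chain groups are C_0 ≅ Z^7, C_1 ≅ Z^9.

The boundary map ∂_1: C_1 → C_0 sends each edge [p,q] (with p < q) to q − p. For instance
  ∂ae = e − a.
The 7×9 boundary matrix has rank 6 and Smith normal form diag(1,1,1,1,1,1).

Now H_k = ker ∂_k / im ∂_{k+1}, so:

  H_0: rank C_0 − rank ∂_1 = 7 − 6 = 1, and the invariant factors of ∂_1 are all 1, so H_0 ≅ Z.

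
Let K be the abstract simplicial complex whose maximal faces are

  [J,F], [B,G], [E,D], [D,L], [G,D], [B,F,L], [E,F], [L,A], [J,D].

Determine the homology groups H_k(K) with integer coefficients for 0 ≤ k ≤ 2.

H_0 ≅ Z,  H_1 ≅ Z^3,  H_2 = 0.

K has 8 vertices, 11 edges, 1 triangle.
rank ∂_0 = 0, rank ∂_1 = 7 ⇒ b_0 = 8 − 0 − 7 = 1; all invariant factors of ∂_1 are 1 so no torsion. So H_0 ≅ Z.
rank ∂_1 = 7, rank ∂_2 = 1 ⇒ b_1 = 11 − 7 − 1 = 3; all invariant factors of ∂_2 are 1 so no torsion. So H_1 ≅ Z^3.
rank ∂_2 = 1, rank ∂_3 = 0 ⇒ b_2 = 1 − 1 − 0 = 0. So H_2 ≅ 0.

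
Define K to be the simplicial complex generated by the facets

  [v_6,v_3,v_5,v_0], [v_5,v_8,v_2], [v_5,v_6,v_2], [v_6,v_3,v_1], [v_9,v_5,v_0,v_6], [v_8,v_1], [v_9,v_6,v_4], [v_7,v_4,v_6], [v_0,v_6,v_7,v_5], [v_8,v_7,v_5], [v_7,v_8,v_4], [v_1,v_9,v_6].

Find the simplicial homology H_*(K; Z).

H_0 ≅ Z,  H_1 ≅ Z,  H_2 = 0,  H_3 = 0.

Fix the vertex order v_0 < v_1 < v_2 < v_3 < v_4 < v_5 < v_6 < v_7 < v_8 < v_9 and write every simplex with vertices in increasing order. Then dim K = 3 and the simplices of K are:

  0-simplices (10): [v_0], [v_1], [v_2], [v_3], [v_4], [v_5], [v_6], [v_7], [v_8], [v_9]
  1-simplices (25): (25 of them)
  2-simplices (18): (18 of them)
  3-simplices (3): [v_0,v_3,v_5,v_6], [v_0,v_5,v_6,v_7], [v_0,v_5,v_6,v_9]

giving chain groups C_0 ≅ Z^10, C_1 ≅ Z^25, C_2 ≅ Z^18, C_3 ≅ Z^3.

∂_1: C_1 → C_0 maps an edge to its endpoints' difference, ∂[p,q] = q − p. For instance
  ∂[v_2,v_6] = [v_6] − [v_2].
The resulting 10×25 matrix has rank 9, and its Smith normal form has invariant factors (1,1,1,1,1,1,1,1,1).

∂_2: C_2 → C_1 acts by ∂[p,q,r] = [q,r] − [p,r] + [p,q]. For instance
  ∂[v_5,v_6,v_9] = [v_6,v_9] − [v_5,v_9] + [v_5,v_6],
  ∂[v_1,v_6,v_9] = [v_6,v_9] − [v_1,v_9] + [v_1,v_6].
The resulting 25×18 matrix has rank 15, and its Smith normal form has invariant factors (1,1,1,1,1,1,1,1,1,1,1,1,1,1,1).

The boundary map ∂_3: C_3 → C_2 sends each 3-simplex σ to the alternating sum Σ_i (−1)^i (σ with its i-th vertex removed). For instance
  ∂[v_0,v_5,v_6,v_7] = [v_5,v_6,v_7] − [v_0,v_6,v_7] + [v_0,v_5,v_7] − [v_0,v_5,v_6],
  ∂[v_0,v_3,v_5,v_6] = [v_3,v_5,v_6] − [v_0,v_5,v_6] + [v_0,v_3,v_6] − [v_0,v_3,v_5].
As a 18×3 matrix over Z this has rank 3, with invariant factors (1,1,1).

Computing H_k = (kernel of ∂_k) / (image of ∂_{k+1}):

  H_0: rank C_0 − rank ∂_1 = 10 − 9 = 1, and the invariant factors of ∂_1 are all 1, so H_0 = Z.
  H_1: rank ker ∂_1 − rank ∂_2 = (25 − 9) − 15 = 1, and the invariant factors of ∂_2 are all 1, so H_1 = Z.
  H_2: rank ker ∂_2 − rank ∂_3 = (18 − 15) − 3 = 0, and the invariant factors of ∂_3 are all 1, so H_2 = 0.
  H_3: rank ker ∂_3 − rank ∂_4 = (3 − 3) − 0 = 0, and there is no ∂_4, so H_3 = 0.

As a check, the Euler characteristic is 10 − 25 + 18 − 3 = 0, which agrees with 1 − 1 + 0 − 0 = 0.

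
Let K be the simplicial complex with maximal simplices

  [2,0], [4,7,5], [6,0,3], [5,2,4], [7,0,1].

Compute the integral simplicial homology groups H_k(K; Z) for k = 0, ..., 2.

H_0 = Z,  H_1 = Z,  H_2 = 0.

Take the total order 0 < 1 < 2 < 3 < 4 < 5 < 6 < 7 on the vertex set. Then K (dimension 2) consists of the simplices:

  0-simplices (8): [0], [1], [2], [3], [4], [5], [6], [7]
  1-simplices (12): [0,1], [0,2], [0,3], [0,6], [0,7], [1,7], [2,4], [2,5], [3,6], [4,5], [4,7], [5,7]
  2-simplices (4): [0,1,7], [0,3,6], [2,4,5], [4,5,7]

so the chain groups are C_0 ≅ Z^8, C_1 ≅ Z^12, C_2 ≅ Z^4.

Boundary ∂_1: C_1 → C_0 sends each edge [p,q] (with p < q) to q − p.
As a 8×12 matrix over Z this has rank 7, with invariant factors (1,1,1,1,1,1,1).

The boundary map ∂_2: C_2 → C_1 maps a triangle to the signed sum of its edges. For instance
  ∂[0,1,7] = [1,7] − [0,7] + [0,1],
  ∂[2,4,5] = [4,5] − [2,5] + [2,4].
The 12×4 boundary matrix has rank 4 and Smith normal form diag(1,1,1,1).

Computing H_k = (kernel of ∂_k) / (image of ∂_{k+1}):

  H_0: rank C_0 − rank ∂_1 = 8 − 7 = 1, and the invariant factors of ∂_1 are all 1, so H_0 ≅ Z.
  H_1: rank ker ∂_1 − rank ∂_2 = (12 − 7) − 4 = 1, and the invariant factors of ∂_2 are all 1, so H_1 ≅ Z.
  H_2: rank ker ∂_2 − rank ∂_3 = (4 − 4) − 0 = 0, and there is no ∂_3, so H_2 ≅ 0.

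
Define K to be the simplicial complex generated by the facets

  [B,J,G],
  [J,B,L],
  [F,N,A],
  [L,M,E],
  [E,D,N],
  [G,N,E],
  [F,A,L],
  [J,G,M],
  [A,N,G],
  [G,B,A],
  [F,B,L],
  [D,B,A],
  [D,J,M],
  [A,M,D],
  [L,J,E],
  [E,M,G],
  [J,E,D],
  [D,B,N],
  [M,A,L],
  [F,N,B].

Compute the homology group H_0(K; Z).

Take the total order A < B < D < E < F < G < J < L < M < N on the vertex set. Then K (dimension 2) consists of the simplices:

  0-simplices (10): A, B, D, E, F, G, J, L, M, N
  1-simplices (30): AB, AD, AF, AG, AL, AM, AN, BD, BF, BG, BJ, BL, BN, DE, DJ, DM, DN, EG, EJ, EL, EM, EN, FL, FN, GJ, GM, GN, JL, JM, LM
  2-simplices (20): ABD, ABG, ADM, AFL, AFN, AGN, ALM, BDN, BFL, BFN, BGJ, BJL, DEJ, DEN, DJM, EGM, EGN, EJL, ELM, GJM

giving chain groups C_0 ≅ Z^10, C_1 ≅ Z^30, C_2 ≅ Z^20.

Boundary ∂_1: C_1 → C_0 sends each edge [p,q] (with p < q) to q − p.
The resulting 10×30 matrix has rank 9, and its Smith normal form has invariant factors (1,1,1,1,1,1,1,1,1).

Boundary ∂_2: C_2 → C_1 acts by ∂[p,q,r] = [q,r] − [p,r] + [p,q]. For instance
  ∂BFL = FL − BL + BF,
  ∂ADM = DM − AM + AD.
The 30×20 boundary matrix has rank 20 and Smith normal form diag(1,1,1,1,1,1,1,1,1,1,1,1,1,1,1,1,1,1,1,2).

Now H_k = ker ∂_k / im ∂_{k+1}, so:

  H_0: rank C_0 − rank ∂_1 = 10 − 9 = 1, and the invariant factors of ∂_1 are all 1, so H_0 ≅ Z.

H_0 = Z.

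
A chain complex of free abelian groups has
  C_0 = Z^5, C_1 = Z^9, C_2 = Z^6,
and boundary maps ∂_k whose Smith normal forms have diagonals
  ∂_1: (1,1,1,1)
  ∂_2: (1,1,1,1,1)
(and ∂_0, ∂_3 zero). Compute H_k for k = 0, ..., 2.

H_0 = Z,  H_1 = 0,  H_2 = Z.

H_0: b_0 = 5 − 0 − 4 = 1; torsion from ∂_1 factors > 1: none. So H_0 = Z.
H_1: b_1 = 9 − 4 − 5 = 0; torsion from ∂_2 factors > 1: none. So H_1 = 0.
H_2: b_2 = 6 − 5 − 0 = 1; torsion from ∂_3 factors > 1: none. So H_2 = Z.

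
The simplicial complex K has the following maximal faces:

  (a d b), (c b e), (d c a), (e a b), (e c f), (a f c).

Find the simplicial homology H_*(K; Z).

K has 6 vertices, 12 edges, 6 triangles.
rank ∂_0 = 0, rank ∂_1 = 5 ⇒ b_0 = 6 − 0 − 5 = 1; all invariant factors of ∂_1 are 1 so no torsion. So H_0 = Z.
rank ∂_1 = 5, rank ∂_2 = 6 ⇒ b_1 = 12 − 5 − 6 = 1; all invariant factors of ∂_2 are 1 so no torsion. So H_1 = Z.
rank ∂_2 = 6, rank ∂_3 = 0 ⇒ b_2 = 6 − 6 − 0 = 0. So H_2 = 0.

H_0 ≅ Z,  H_1 ≅ Z,  H_2 = 0.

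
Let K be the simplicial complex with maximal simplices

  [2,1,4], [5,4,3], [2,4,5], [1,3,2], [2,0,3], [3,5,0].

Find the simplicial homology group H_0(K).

H_0 ≅ Z.

Take the total order 0 < 1 < 2 < 3 < 4 < 5 on the vertex set. Then K (dimension 2) consists of the simplices:

  0-simplices (6): [0], [1], [2], [3], [4], [5]
  1-simplices (12): [0,2], [0,3], [0,5], [1,2], [1,3], [1,4], [2,3], [2,4], [2,5], [3,4], [3,5], [4,5]
  2-simplices (6): [0,2,3], [0,3,5], [1,2,3], [1,2,4], [2,4,5], [3,4,5]

giving chain groups C_0 ≅ Z^6, C_1 ≅ Z^12, C_2 ≅ Z^6.

Boundary ∂_1: C_1 → C_0 is given by ∂[p,q] = [q] − [p]. For instance
  ∂[3,4] = [4] − [3].
This gives a 6×12 integer matrix of rank 5; reducing to Smith normal form yields diagonal entries (1,1,1,1,1).

∂_2: C_2 → C_1 acts by ∂[p,q,r] = [q,r] − [p,r] + [p,q]. For instance
  ∂[1,2,4] = [2,4] − [1,4] + [1,2],
  ∂[0,3,5] = [3,5] − [0,5] + [0,3].
This gives a 12×6 integer matrix of rank 6; reducing to Smith normal form yields diagonal entries (1,1,1,1,1,1).

Computing H_k = (kernel of ∂_k) / (image of ∂_{k+1}):

  H_0: rank C_0 − rank ∂_1 = 6 − 5 = 1, and the invariant factors of ∂_1 are all 1, so H_0 = Z.

(K is a triangulation of the cylinder S^1 x I.)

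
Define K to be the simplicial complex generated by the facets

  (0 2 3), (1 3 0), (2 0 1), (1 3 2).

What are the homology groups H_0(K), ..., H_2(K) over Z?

H_0 = Z,  H_1 = 0,  H_2 = Z.

Fix the vertex order 0 < 1 < 2 < 3 and write every simplex with vertices in increasing order. Then dim K = 2 and the simplices of K are:

  0-simplices (4): [0], [1], [2], [3]
  1-simplices (6): [0,1], [0,2], [0,3], [1,2], [1,3], [2,3]
  2-simplices (4): [0,1,2], [0,1,3], [0,2,3], [1,2,3]

so the chain groups are C_0 ≅ Z^4, C_1 ≅ Z^6, C_2 ≅ Z^4.

Boundary ∂_1: C_1 → C_0 maps an edge to its endpoints' difference, ∂[p,q] = q − p. For instance
  ∂[0,2] = [2] − [0].
The resulting 4×6 matrix has rank 3, and its Smith normal form has invariant factors (1,1,1).

Boundary ∂_2: C_2 → C_1 maps a triangle to the signed sum of its edges. For instance
  ∂[1,2,3] = [2,3] − [1,3] + [1,2],
  ∂[0,1,3] = [1,3] − [0,3] + [0,1].
As a 6×4 matrix over Z this has rank 3, with invariant factors (1,1,1).

Reading off H_k = ker ∂_k / im ∂_{k+1}:

  H_0: rank C_0 − rank ∂_1 = 4 − 3 = 1, and the invariant factors of ∂_1 are all 1, so H_0 = Z.
  H_1: rank ker ∂_1 − rank ∂_2 = (6 − 3) − 3 = 0, and the invariant factors of ∂_2 are all 1, so H_1 = 0.
  H_2: rank ker ∂_2 − rank ∂_3 = (4 − 3) − 0 = 1, and there is no ∂_3, so H_2 = Z.

As a check, the Euler characteristic is 4 − 6 + 4 = 2, which agrees with 1 − 0 + 1 = 2.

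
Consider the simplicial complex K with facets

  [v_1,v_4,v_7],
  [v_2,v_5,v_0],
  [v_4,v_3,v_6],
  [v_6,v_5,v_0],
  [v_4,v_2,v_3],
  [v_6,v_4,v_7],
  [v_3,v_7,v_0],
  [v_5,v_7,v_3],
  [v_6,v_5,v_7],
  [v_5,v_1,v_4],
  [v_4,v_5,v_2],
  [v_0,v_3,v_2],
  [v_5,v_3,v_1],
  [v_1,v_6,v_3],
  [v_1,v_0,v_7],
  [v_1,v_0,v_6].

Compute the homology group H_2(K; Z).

H_2 ≅ Z.

Fix the vertex order v_0 < v_1 < v_2 < v_3 < v_4 < v_5 < v_6 < v_7 and write every simplex with vertices in increasing order. Then dim K = 2 and the simplices of K are:

  0-simplices (8): [v_0], [v_1], [v_2], [v_3], [v_4], [v_5], [v_6], [v_7]
  1-simplices (24): (24 of them)
  2-simplices (16): (16 of them)

so the chain groups are C_0 ≅ Z^8, C_1 ≅ Z^24, C_2 ≅ Z^16.

∂_1: C_1 → C_0 is given by ∂[p,q] = [q] − [p]. For instance
  ∂[v_3,v_6] = [v_6] − [v_3].
The resulting 8×24 matrix has rank 7, and its Smith normal form has invariant factors (1,1,1,1,1,1,1).

Boundary ∂_2: C_2 → C_1 acts by ∂[p,q,r] = [q,r] − [p,r] + [p,q]. For instance
  ∂[v_0,v_5,v_6] = [v_5,v_6] − [v_0,v_6] + [v_0,v_5],
  ∂[v_4,v_6,v_7] = [v_6,v_7] − [v_4,v_7] + [v_4,v_6].
This gives a 24×16 integer matrix of rank 15; reducing to Smith normal form yields diagonal entries (1,1,1,1,1,1,1,1,1,1,1,1,1,1,1).

From H_k ≅ ker(∂_k) / im(∂_{k+1}) we obtain:

  H_2: rank ker ∂_2 − rank ∂_3 = (16 − 15) − 0 = 1, and there is no ∂_3, so H_2 ≅ Z.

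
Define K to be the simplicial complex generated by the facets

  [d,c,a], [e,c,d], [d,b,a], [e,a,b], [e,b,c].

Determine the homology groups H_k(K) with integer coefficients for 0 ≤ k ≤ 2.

We work with the vertex ordering a < b < c < d < e. The simplices of K, each written with vertices in increasing order, are:

  0-simplices (5): a, b, c, d, e
  1-simplices (10): ab, ac, ad, ae, bc, bd, be, cd, ce, de
  2-simplices (5): abd, abe, acd, bce, cde

giving chain groups C_0 ≅ Z^5, C_1 ≅ Z^10, C_2 ≅ Z^5.

∂_1: C_1 → C_0 sends each edge [p,q] (with p < q) to q − p. For instance
  ∂ab = b − a.
The resulting 5×10 matrix has rank 4, and its Smith normal form has invariant factors (1,1,1,1).

Boundary ∂_2: C_2 → C_1 maps a triangle to the signed sum of its edges. For instance
  ∂abe = be − ae + ab,
  ∂abd = bd − ad + ab.
The 10×5 boundary matrix has rank 5 and Smith normal form diag(1,1,1,1,1).

Now H_k = ker ∂_k / im ∂_{k+1}, so:

  H_0: rank C_0 − rank ∂_1 = 5 − 4 = 1, and the invariant factors of ∂_1 are all 1, so H_0 ≅ Z.
  H_1: rank ker ∂_1 − rank ∂_2 = (10 − 4) − 5 = 1, and the invariant factors of ∂_2 are all 1, so H_1 ≅ Z.
  H_2: rank ker ∂_2 − rank ∂_3 = (5 − 5) − 0 = 0, and there is no ∂_3, so H_2 ≅ 0.

H_0 = Z,  H_1 = Z,  H_2 = 0.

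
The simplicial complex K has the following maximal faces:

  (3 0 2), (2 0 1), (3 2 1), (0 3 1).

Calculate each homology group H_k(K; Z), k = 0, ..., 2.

H_0 = Z,  H_1 = 0,  H_2 = Z.

K has 4 vertices, 6 edges, 4 triangles.
rank ∂_0 = 0, rank ∂_1 = 3 ⇒ b_0 = 4 − 0 − 3 = 1; all invariant factors of ∂_1 are 1 so no torsion. So H_0 = Z.
rank ∂_1 = 3, rank ∂_2 = 3 ⇒ b_1 = 6 − 3 − 3 = 0; all invariant factors of ∂_2 are 1 so no torsion. So H_1 = 0.
rank ∂_2 = 3, rank ∂_3 = 0 ⇒ b_2 = 4 − 3 − 0 = 1. So H_2 = Z.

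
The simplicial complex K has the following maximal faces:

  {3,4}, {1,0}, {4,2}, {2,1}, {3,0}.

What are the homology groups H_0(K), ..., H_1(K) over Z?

Fix the vertex order 0 < 1 < 2 < 3 < 4 and write every simplex with vertices in increasing order. Then dim K = 1 and the simplices of K are:

  0-simplices (5): [0], [1], [2], [3], [4]
  1-simplices (5): [0,1], [0,3], [1,2], [2,4], [3,4]

giving chain groups C_0 ≅ Z^5, C_1 ≅ Z^5.

∂_1: C_1 → C_0 is given by ∂[p,q] = [q] − [p]. For instance
  ∂[0,3] = [3] − [0].
The 5×5 boundary matrix has rank 4 and Smith normal form diag(1,1,1,1).

Now H_k = ker ∂_k / im ∂_{k+1}, so:

  H_0: rank C_0 − rank ∂_1 = 5 − 4 = 1, and the invariant factors of ∂_1 are all 1, so H_0 = Z.
  H_1: rank ker ∂_1 − rank ∂_2 = (5 − 4) − 0 = 1, and there is no ∂_2, so H_1 = Z.

H_0 ≅ Z,  H_1 ≅ Z.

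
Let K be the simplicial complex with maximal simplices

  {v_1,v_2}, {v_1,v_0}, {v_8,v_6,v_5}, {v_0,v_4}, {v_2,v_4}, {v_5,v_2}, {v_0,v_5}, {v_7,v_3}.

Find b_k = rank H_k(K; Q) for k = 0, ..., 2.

b_0 = 2, b_1 = 2, b_2 = 0.

We work with the vertex ordering v_0 < v_1 < v_2 < v_3 < v_4 < v_5 < v_6 < v_7 < v_8. The simplices of K, each written with vertices in increasing order, are:

  0-simplices (9): [v_0], [v_1], [v_2], [v_3], [v_4], [v_5], [v_6], [v_7], [v_8]
  1-simplices (10): [v_0,v_1], [v_0,v_4], [v_0,v_5], [v_1,v_2], [v_2,v_4], [v_2,v_5], [v_3,v_7], [v_5,v_6], [v_5,v_8], [v_6,v_8]
  2-simplices (1): [v_5,v_6,v_8]

Hence C_0 ≅ Z^9, C_1 ≅ Z^10, C_2 ≅ Z^1.

∂_1: C_1 → C_0 sends each edge [p,q] (with p < q) to q − p.
The resulting 9×10 matrix has rank 7, and its Smith normal form has invariant factors (1,1,1,1,1,1,1).

The boundary map ∂_2: C_2 → C_1 maps a triangle to the signed sum of its edges. For instance
  ∂[v_5,v_6,v_8] = [v_6,v_8] − [v_5,v_8] + [v_5,v_6].
The 10×1 boundary matrix has rank 1 and Smith normal form diag(1).

From H_k ≅ ker(∂_k) / im(∂_{k+1}) we obtain:

  H_0: rank C_0 − rank ∂_1 = 9 − 7 = 2, and the invariant factors of ∂_1 are all 1, so H_0 = Z^2.
  H_1: rank ker ∂_1 − rank ∂_2 = (10 − 7) − 1 = 2, and the invariant factors of ∂_2 are all 1, so H_1 = Z^2.
  H_2: rank ker ∂_2 − rank ∂_3 = (1 − 1) − 0 = 0, and there is no ∂_3, so H_2 = 0.

As a check, the Euler characteristic is 9 − 10 + 1 = 0, which agrees with 2 − 2 + 0 = 0.

Hence the Betti numbers are b_0 = 2, b_1 = 2, b_2 = 0.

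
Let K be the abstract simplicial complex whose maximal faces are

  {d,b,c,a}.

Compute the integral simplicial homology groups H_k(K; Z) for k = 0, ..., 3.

H_0 ≅ Z,  H_1 = 0,  H_2 = 0,  H_3 = 0.

Take the total order a < b < c < d on the vertex set. Then K (dimension 3) consists of the simplices:

  0-simplices (4): a, b, c, d
  1-simplices (6): ab, ac, ad, bc, bd, cd
  2-simplices (4): abc, abd, acd, bcd
  3-simplices (1): abcd

giving chain groups C_0 ≅ Z^4, C_1 ≅ Z^6, C_2 ≅ Z^4, C_3 ≅ Z^1.

The boundary map ∂_1: C_1 → C_0 is given by ∂[p,q] = [q] − [p]. For instance
  ∂bc = c − b.
The 4×6 boundary matrix has rank 3 and Smith normal form diag(1,1,1).

Boundary ∂_2: C_2 → C_1 maps a triangle to the signed sum of its edges. For instance
  ∂acd = cd − ad + ac,
  ∂abd = bd − ad + ab.
This gives a 6×4 integer matrix of rank 3; reducing to Smith normal form yields diagonal entries (1,1,1).

The boundary map ∂_3: C_3 → C_2 sends each 3-simplex σ to the alternating sum Σ_i (−1)^i (σ with its i-th vertex removed). For instance
  ∂abcd = bcd − acd + abd − abc.
The 4×1 boundary matrix has rank 1 and Smith normal form diag(1).

Reading off H_k = ker ∂_k / im ∂_{k+1}:

  H_0: rank C_0 − rank ∂_1 = 4 − 3 = 1, and the invariant factors of ∂_1 are all 1, so H_0 = Z.
  H_1: rank ker ∂_1 − rank ∂_2 = (6 − 3) − 3 = 0, and the invariant factors of ∂_2 are all 1, so H_1 = 0.
  H_2: rank ker ∂_2 − rank ∂_3 = (4 − 3) − 1 = 0, and the invariant factors of ∂_3 are all 1, so H_2 = 0.
  H_3: rank ker ∂_3 − rank ∂_4 = (1 − 1) − 0 = 0, and there is no ∂_4, so H_3 = 0.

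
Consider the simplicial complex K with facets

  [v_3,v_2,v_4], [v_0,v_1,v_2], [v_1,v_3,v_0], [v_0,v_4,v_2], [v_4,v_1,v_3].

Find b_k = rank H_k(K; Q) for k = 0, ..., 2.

b_0 = 1, b_1 = 1, b_2 = 0.

Fix the vertex order v_0 < v_1 < v_2 < v_3 < v_4 and write every simplex with vertices in increasing order. Then dim K = 2 and the simplices of K are:

  0-simplices (5): [v_0], [v_1], [v_2], [v_3], [v_4]
  1-simplices (10): [v_0,v_1], [v_0,v_2], [v_0,v_3], [v_0,v_4], [v_1,v_2], [v_1,v_3], [v_1,v_4], [v_2,v_3], [v_2,v_4], [v_3,v_4]
  2-simplices (5): [v_0,v_1,v_2], [v_0,v_1,v_3], [v_0,v_2,v_4], [v_1,v_3,v_4], [v_2,v_3,v_4]

giving chain groups C_0 ≅ Z^5, C_1 ≅ Z^10, C_2 ≅ Z^5.

∂_1: C_1 → C_0 is given by ∂[p,q] = [q] − [p].
The 5×10 boundary matrix has rank 4 and Smith normal form diag(1,1,1,1).

The boundary map ∂_2: C_2 → C_1 acts by ∂[p,q,r] = [q,r] − [p,r] + [p,q]. For instance
  ∂[v_1,v_3,v_4] = [v_3,v_4] − [v_1,v_4] + [v_1,v_3],
  ∂[v_0,v_1,v_3] = [v_1,v_3] − [v_0,v_3] + [v_0,v_1].
This gives a 10×5 integer matrix of rank 5; reducing to Smith normal form yields diagonal entries (1,1,1,1,1).

Now H_k = ker ∂_k / im ∂_{k+1}, so:

  H_0: rank C_0 − rank ∂_1 = 5 − 4 = 1, and the invariant factors of ∂_1 are all 1, so H_0 = Z.
  H_1: rank ker ∂_1 − rank ∂_2 = (10 − 4) − 5 = 1, and the invariant factors of ∂_2 are all 1, so H_1 = Z.
  H_2: rank ker ∂_2 − rank ∂_3 = (5 − 5) − 0 = 0, and there is no ∂_3, so H_2 = 0.

(K is a triangulation of the Möbius band.)

Hence the Betti numbers are b_0 = 1, b_1 = 1, b_2 = 0.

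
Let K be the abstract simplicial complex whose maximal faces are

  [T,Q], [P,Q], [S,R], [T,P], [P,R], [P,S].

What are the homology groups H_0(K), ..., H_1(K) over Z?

H_0 = Z,  H_1 = Z^2.

We work with the vertex ordering P < Q < R < S < T. The simplices of K, each written with vertices in increasing order, are:

  0-simplices (5): P, Q, R, S, T
  1-simplices (6): PQ, PR, PS, PT, QT, RS

so the chain groups are C_0 ≅ Z^5, C_1 ≅ Z^6.

∂_1: C_1 → C_0 sends each edge [p,q] (with p < q) to q − p. For instance
  ∂PS = S − P.
The 5×6 boundary matrix has rank 4 and Smith normal form diag(1,1,1,1).

Computing H_k = (kernel of ∂_k) / (image of ∂_{k+1}):

  H_0: rank C_0 − rank ∂_1 = 5 − 4 = 1, and the invariant factors of ∂_1 are all 1, so H_0 = Z.
  H_1: rank ker ∂_1 − rank ∂_2 = (6 − 4) − 0 = 2, and there is no ∂_2, so H_1 = Z^2.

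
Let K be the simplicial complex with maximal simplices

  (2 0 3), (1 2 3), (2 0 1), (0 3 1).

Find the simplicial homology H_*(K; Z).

We work with the vertex ordering 0 < 1 < 2 < 3. The simplices of K, each written with vertices in increasing order, are:

  0-simplices (4): [0], [1], [2], [3]
  1-simplices (6): [0,1], [0,2], [0,3], [1,2], [1,3], [2,3]
  2-simplices (4): [0,1,2], [0,1,3], [0,2,3], [1,2,3]

Hence C_0 ≅ Z^4, C_1 ≅ Z^6, C_2 ≅ Z^4.

The boundary map ∂_1: C_1 → C_0 sends each edge [p,q] (with p < q) to q − p. For instance
  ∂[2,3] = [3] − [2].
This gives a 4×6 integer matrix of rank 3; reducing to Smith normal form yields diagonal entries (1,1,1).

∂_2: C_2 → C_1 acts by ∂[p,q,r] = [q,r] − [p,r] + [p,q]. For instance
  ∂[0,1,2] = [1,2] − [0,2] + [0,1],
  ∂[0,2,3] = [2,3] − [0,3] + [0,2].
The resulting 6×4 matrix has rank 3, and its Smith normal form has invariant factors (1,1,1).

Computing H_k = (kernel of ∂_k) / (image of ∂_{k+1}):

  H_0: rank C_0 − rank ∂_1 = 4 − 3 = 1, and the invariant factors of ∂_1 are all 1, so H_0 ≅ Z.
  H_1: rank ker ∂_1 − rank ∂_2 = (6 − 3) − 3 = 0, and the invariant factors of ∂_2 are all 1, so H_1 ≅ 0.
  H_2: rank ker ∂_2 − rank ∂_3 = (4 − 3) − 0 = 1, and there is no ∂_3, so H_2 ≅ Z.

(K is a triangulation of the 2-sphere S^2.)

H_0 ≅ Z,  H_1 = 0,  H_2 ≅ Z.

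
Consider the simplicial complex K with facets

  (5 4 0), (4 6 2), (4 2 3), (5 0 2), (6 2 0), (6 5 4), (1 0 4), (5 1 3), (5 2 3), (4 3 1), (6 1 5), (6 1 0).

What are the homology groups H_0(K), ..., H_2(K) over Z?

We work with the vertex ordering 0 < 1 < 2 < 3 < 4 < 5 < 6. The simplices of K, each written with vertices in increasing order, are:

  0-simplices (7): [0], [1], [2], [3], [4], [5], [6]
  1-simplices (18): [0,1], [0,2], [0,4], [0,5], [0,6], [1,3], [1,4], [1,5], [1,6], [2,3], [2,4], [2,5], [2,6], [3,4], [3,5], [4,5], [4,6], [5,6]
  2-simplices (12): [0,1,4], [0,1,6], [0,2,5], [0,2,6], [0,4,5], [1,3,4], [1,3,5], [1,5,6], [2,3,4], [2,3,5], [2,4,6], [4,5,6]

so the chain groups are C_0 ≅ Z^7, C_1 ≅ Z^18, C_2 ≅ Z^12.

∂_1: C_1 → C_0 sends each edge [p,q] (with p < q) to q − p. For instance
  ∂[2,6] = [6] − [2].
This gives a 7×18 integer matrix of rank 6; reducing to Smith normal form yields diagonal entries (1,1,1,1,1,1).

Boundary ∂_2: C_2 → C_1 acts by ∂[p,q,r] = [q,r] − [p,r] + [p,q]. For instance
  ∂[2,3,5] = [3,5] − [2,5] + [2,3],
  ∂[0,1,4] = [1,4] − [0,4] + [0,1].
The resulting 18×12 matrix has rank 12, and its Smith normal form has invariant factors (1,1,1,1,1,1,1,1,1,1,1,2).

From H_k ≅ ker(∂_k) / im(∂_{k+1}) we obtain:

  H_0: rank C_0 − rank ∂_1 = 7 − 6 = 1, and the invariant factors of ∂_1 are all 1, so H_0 ≅ Z.
  H_1: rank ker ∂_1 − rank ∂_2 = (18 − 6) − 12 = 0, and ∂_2 has invariant factor 2 > 1, so H_1 ≅ Z/2.
  H_2: rank ker ∂_2 − rank ∂_3 = (12 − 12) − 0 = 0, and there is no ∂_3, so H_2 ≅ 0.

(K is a triangulation of the real projective plane RP^2.)

H_0 ≅ Z,  H_1 ≅ Z/2,  H_2 = 0.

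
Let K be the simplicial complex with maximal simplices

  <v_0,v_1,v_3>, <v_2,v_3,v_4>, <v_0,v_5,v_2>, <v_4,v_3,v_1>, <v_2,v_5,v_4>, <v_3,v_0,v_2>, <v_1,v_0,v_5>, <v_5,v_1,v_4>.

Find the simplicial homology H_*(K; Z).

Fix the vertex order v_0 < v_1 < v_2 < v_3 < v_4 < v_5 and write every simplex with vertices in increasing order. Then dim K = 2 and the simplices of K are:

  0-simplices (6): [v_0], [v_1], [v_2], [v_3], [v_4], [v_5]
  1-simplices (12): [v_0,v_1], [v_0,v_2], [v_0,v_3], [v_0,v_5], [v_1,v_3], [v_1,v_4], [v_1,v_5], [v_2,v_3], [v_2,v_4], [v_2,v_5], [v_3,v_4], [v_4,v_5]
  2-simplices (8): [v_0,v_1,v_3], [v_0,v_1,v_5], [v_0,v_2,v_3], [v_0,v_2,v_5], [v_1,v_3,v_4], [v_1,v_4,v_5], [v_2,v_3,v_4], [v_2,v_4,v_5]

so the chain groups are C_0 ≅ Z^6, C_1 ≅ Z^12, C_2 ≅ Z^8.

Boundary ∂_1: C_1 → C_0 is given by ∂[p,q] = [q] − [p]. For instance
  ∂[v_1,v_3] = [v_3] − [v_1].
The resulting 6×12 matrix has rank 5, and its Smith normal form has invariant factors (1,1,1,1,1).

∂_2: C_2 → C_1 maps a triangle to the signed sum of its edges. For instance
  ∂[v_0,v_1,v_5] = [v_1,v_5] − [v_0,v_5] + [v_0,v_1],
  ∂[v_1,v_3,v_4] = [v_3,v_4] − [v_1,v_4] + [v_1,v_3].
The 12×8 boundary matrix has rank 7 and Smith normal form diag(1,1,1,1,1,1,1).

Now H_k = ker ∂_k / im ∂_{k+1}, so:

  H_0: rank C_0 − rank ∂_1 = 6 − 5 = 1, and the invariant factors of ∂_1 are all 1, so H_0 = Z.
  H_1: rank ker ∂_1 − rank ∂_2 = (12 − 5) − 7 = 0, and the invariant factors of ∂_2 are all 1, so H_1 = 0.
  H_2: rank ker ∂_2 − rank ∂_3 = (8 − 7) − 0 = 1, and there is no ∂_3, so H_2 = Z.

As a check, the Euler characteristic is 6 − 12 + 8 = 2, which agrees with 1 − 0 + 1 = 2.

H_0 ≅ Z,  H_1 = 0,  H_2 ≅ Z.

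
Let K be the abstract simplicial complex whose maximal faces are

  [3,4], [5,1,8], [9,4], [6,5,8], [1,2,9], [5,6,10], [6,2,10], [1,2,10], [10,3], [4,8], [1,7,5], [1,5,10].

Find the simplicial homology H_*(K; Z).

H_0 = Z,  H_1 = Z^2,  H_2 = 0.

Order the vertices as 1 < 2 < 3 < 4 < 5 < 6 < 7 < 8 < 9 < 10. Listing each simplex with vertices in this order, K has dimension 2 with simplices:

  0-simplices (10): [1], [2], [3], [4], [5], [6], [7], [8], [9], [10]
  1-simplices (19): [1,2], [1,5], [1,7], [1,8], [1,9], [1,10], [2,6], [2,9], [2,10], [3,4], [3,10], [4,8], [4,9], [5,6], [5,7], [5,8], [5,10], [6,8], [6,10]
  2-simplices (8): [1,2,9], [1,2,10], [1,5,7], [1,5,8], [1,5,10], [2,6,10], [5,6,8], [5,6,10]

so the chain groups are C_0 ≅ Z^10, C_1 ≅ Z^19, C_2 ≅ Z^8.

Boundary ∂_1: C_1 → C_0 sends each edge [p,q] (with p < q) to q − p. For instance
  ∂[1,9] = [9] − [1].
This gives a 10×19 integer matrix of rank 9; reducing to Smith normal form yields diagonal entries (1,1,1,1,1,1,1,1,1).

Boundary ∂_2: C_2 → C_1 sends each 2-simplex [p,q,r] to [q,r] − [p,r] + [p,q]. For instance
  ∂[1,2,9] = [2,9] − [1,9] + [1,2],
  ∂[1,2,10] = [2,10] − [1,10] + [1,2].
As a 19×8 matrix over Z this has rank 8, with invariant factors (1,1,1,1,1,1,1,1).

Computing H_k = (kernel of ∂_k) / (image of ∂_{k+1}):

  H_0: rank C_0 − rank ∂_1 = 10 − 9 = 1, and the invariant factors of ∂_1 are all 1, so H_0 ≅ Z.
  H_1: rank ker ∂_1 − rank ∂_2 = (19 − 9) − 8 = 2, and the invariant factors of ∂_2 are all 1, so H_1 ≅ Z^2.
  H_2: rank ker ∂_2 − rank ∂_3 = (8 − 8) − 0 = 0, and there is no ∂_3, so H_2 ≅ 0.

As a check, the Euler characteristic is 10 − 19 + 8 = -1, which agrees with 1 − 2 + 0 = -1.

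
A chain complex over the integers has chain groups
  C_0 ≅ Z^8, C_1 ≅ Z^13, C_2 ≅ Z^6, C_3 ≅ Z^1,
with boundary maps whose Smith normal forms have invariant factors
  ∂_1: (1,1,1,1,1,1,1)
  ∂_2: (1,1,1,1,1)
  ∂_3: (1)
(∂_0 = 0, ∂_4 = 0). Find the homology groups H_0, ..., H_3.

H_0: b_0 = 8 − 0 − 7 = 1; torsion from ∂_1 factors > 1: none. So H_0 ≅ Z.
H_1: b_1 = 13 − 7 − 5 = 1; torsion from ∂_2 factors > 1: none. So H_1 ≅ Z.
H_2: b_2 = 6 − 5 − 1 = 0; torsion from ∂_3 factors > 1: none. So H_2 ≅ 0.
H_3: b_3 = 1 − 1 − 0 = 0; torsion from ∂_4 factors > 1: none. So H_3 ≅ 0.

H_0 ≅ Z,  H_1 ≅ Z,  H_2 = 0,  H_3 = 0.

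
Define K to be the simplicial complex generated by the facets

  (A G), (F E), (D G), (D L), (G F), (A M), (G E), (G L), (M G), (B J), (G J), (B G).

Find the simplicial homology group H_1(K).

H_1 ≅ Z^4.

K has 9 vertices, 12 edges.
rank ∂_1 = 8, rank ∂_2 = 0 ⇒ b_1 = 12 − 8 − 0 = 4. So H_1 ≅ Z^4.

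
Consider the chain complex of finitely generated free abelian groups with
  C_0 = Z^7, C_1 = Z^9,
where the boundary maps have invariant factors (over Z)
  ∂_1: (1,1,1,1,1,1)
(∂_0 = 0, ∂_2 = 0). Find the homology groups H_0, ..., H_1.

H_0: b_0 = 7 − 0 − 6 = 1; torsion from ∂_1 factors > 1: none. So H_0 ≅ Z.
H_1: b_1 = 9 − 6 − 0 = 3; torsion from ∂_2 factors > 1: none. So H_1 ≅ Z^3.

H_0 ≅ Z,  H_1 ≅ Z^3.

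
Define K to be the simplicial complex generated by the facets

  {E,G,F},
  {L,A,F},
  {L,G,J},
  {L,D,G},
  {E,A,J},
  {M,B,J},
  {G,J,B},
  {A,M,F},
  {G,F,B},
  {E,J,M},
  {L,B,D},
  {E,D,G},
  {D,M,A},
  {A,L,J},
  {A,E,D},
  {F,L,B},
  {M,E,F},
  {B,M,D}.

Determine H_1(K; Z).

Order the vertices as A < B < D < E < F < G < J < L < M. Listing each simplex with vertices in this order, K has dimension 2 with simplices:

  0-simplices (9): A, B, D, E, F, G, J, L, M
  1-simplices (27): AD, AE, AF, AJ, AL, AM, BD, BF, BG, BJ, BL, BM, DE, DG, DL, DM, EF, EG, EJ, EM, FG, FL, FM, GJ, GL, JL, JM
  2-simplices (18): ADE, ADM, AEJ, AFL, AFM, AJL, BDL, BDM, BFG, BFL, BGJ, BJM, DEG, DGL, EFG, EFM, EJM, GJL

so the chain groups are C_0 ≅ Z^9, C_1 ≅ Z^27, C_2 ≅ Z^18.

The boundary map ∂_1: C_1 → C_0 is given by ∂[p,q] = [q] − [p]. For instance
  ∂EF = F − E.
The resulting 9×27 matrix has rank 8, and its Smith normal form has invariant factors (1,1,1,1,1,1,1,1).

Boundary ∂_2: C_2 → C_1 acts by ∂[p,q,r] = [q,r] − [p,r] + [p,q]. For instance
  ∂AFL = FL − AL + AF,
  ∂GJL = JL − GL + GJ.
As a 27×18 matrix over Z this has rank 18, with invariant factors (1,1,1,1,1,1,1,1,1,1,1,1,1,1,1,1,1,2).

Reading off H_k = ker ∂_k / im ∂_{k+1}:

  H_1: rank ker ∂_1 − rank ∂_2 = (27 − 8) − 18 = 1, and ∂_2 has invariant factor 2 > 1, so H_1 = Z ⊕ Z/2Z.

(K is a triangulation of the Klein bottle.)

H_1 = Z ⊕ Z/2Z.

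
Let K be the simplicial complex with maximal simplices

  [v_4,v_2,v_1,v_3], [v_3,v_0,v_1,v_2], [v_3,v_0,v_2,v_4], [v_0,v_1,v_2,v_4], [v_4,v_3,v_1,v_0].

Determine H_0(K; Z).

H_0 ≅ Z.

Take the total order v_0 < v_1 < v_2 < v_3 < v_4 on the vertex set. Then K (dimension 3) consists of the simplices:

  0-simplices (5): [v_0], [v_1], [v_2], [v_3], [v_4]
  1-simplices (10): [v_0,v_1], [v_0,v_2], [v_0,v_3], [v_0,v_4], [v_1,v_2], [v_1,v_3], [v_1,v_4], [v_2,v_3], [v_2,v_4], [v_3,v_4]
  2-simplices (10): [v_0,v_1,v_2], [v_0,v_1,v_3], [v_0,v_1,v_4], [v_0,v_2,v_3], [v_0,v_2,v_4], [v_0,v_3,v_4], [v_1,v_2,v_3], [v_1,v_2,v_4], [v_1,v_3,v_4], [v_2,v_3,v_4]
  3-simplices (5): [v_0,v_1,v_2,v_3], [v_0,v_1,v_2,v_4], [v_0,v_1,v_3,v_4], [v_0,v_2,v_3,v_4], [v_1,v_2,v_3,v_4]

giving chain groups C_0 ≅ Z^5, C_1 ≅ Z^10, C_2 ≅ Z^10, C_3 ≅ Z^5.

The boundary map ∂_1: C_1 → C_0 maps an edge to its endpoints' difference, ∂[p,q] = q − p. For instance
  ∂[v_2,v_4] = [v_4] − [v_2].
As a 5×10 matrix over Z this has rank 4, with invariant factors (1,1,1,1).

The boundary map ∂_2: C_2 → C_1 sends each 2-simplex [p,q,r] to [q,r] − [p,r] + [p,q]. For instance
  ∂[v_1,v_2,v_4] = [v_2,v_4] − [v_1,v_4] + [v_1,v_2],
  ∂[v_1,v_3,v_4] = [v_3,v_4] − [v_1,v_4] + [v_1,v_3].
This gives a 10×10 integer matrix of rank 6; reducing to Smith normal form yields diagonal entries (1,1,1,1,1,1).

Boundary ∂_3: C_3 → C_2 sends each 3-simplex σ to the alternating sum Σ_i (−1)^i (σ with its i-th vertex removed). For instance
  ∂[v_1,v_2,v_3,v_4] = [v_2,v_3,v_4] − [v_1,v_3,v_4] + [v_1,v_2,v_4] − [v_1,v_2,v_3],
  ∂[v_0,v_2,v_3,v_4] = [v_2,v_3,v_4] − [v_0,v_3,v_4] + [v_0,v_2,v_4] − [v_0,v_2,v_3].
This gives a 10×5 integer matrix of rank 4; reducing to Smith normal form yields diagonal entries (1,1,1,1).

Now H_k = ker ∂_k / im ∂_{k+1}, so:

  H_0: rank C_0 − rank ∂_1 = 5 − 4 = 1, and the invariant factors of ∂_1 are all 1, so H_0 = Z.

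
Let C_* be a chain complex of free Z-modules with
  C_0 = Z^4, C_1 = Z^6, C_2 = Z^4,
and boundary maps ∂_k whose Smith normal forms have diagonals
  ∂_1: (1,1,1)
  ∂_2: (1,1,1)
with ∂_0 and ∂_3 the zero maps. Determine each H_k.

H_0 ≅ Z,  H_1 = 0,  H_2 ≅ Z.

H_0: b_0 = 4 − 0 − 3 = 1; torsion from ∂_1 factors > 1: none. So H_0 ≅ Z.
H_1: b_1 = 6 − 3 − 3 = 0; torsion from ∂_2 factors > 1: none. So H_1 ≅ 0.
H_2: b_2 = 4 − 3 − 0 = 1; torsion from ∂_3 factors > 1: none. So H_2 ≅ Z.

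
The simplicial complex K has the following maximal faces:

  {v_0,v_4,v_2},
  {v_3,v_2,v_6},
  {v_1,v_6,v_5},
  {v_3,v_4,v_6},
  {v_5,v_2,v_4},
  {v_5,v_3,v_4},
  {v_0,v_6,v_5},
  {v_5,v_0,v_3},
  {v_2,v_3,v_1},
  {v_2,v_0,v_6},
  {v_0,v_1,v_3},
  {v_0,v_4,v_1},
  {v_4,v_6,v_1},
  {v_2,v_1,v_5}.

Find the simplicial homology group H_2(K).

H_2 = Z.

Take the total order v_0 < v_1 < v_2 < v_3 < v_4 < v_5 < v_6 on the vertex set. Then K (dimension 2) consists of the simplices:

  0-simplices (7): [v_0], [v_1], [v_2], [v_3], [v_4], [v_5], [v_6]
  1-simplices (21): (21 of them)
  2-simplices (14): (14 of them)

giving chain groups C_0 ≅ Z^7, C_1 ≅ Z^21, C_2 ≅ Z^14.

∂_1: C_1 → C_0 sends each edge [p,q] (with p < q) to q − p.
The resulting 7×21 matrix has rank 6, and its Smith normal form has invariant factors (1,1,1,1,1,1).

∂_2: C_2 → C_1 maps a triangle to the signed sum of its edges. For instance
  ∂[v_2,v_4,v_5] = [v_4,v_5] − [v_2,v_5] + [v_2,v_4],
  ∂[v_0,v_2,v_4] = [v_2,v_4] − [v_0,v_4] + [v_0,v_2].
The resulting 21×14 matrix has rank 13, and its Smith normal form has invariant factors (1,1,1,1,1,1,1,1,1,1,1,1,1).

Now H_k = ker ∂_k / im ∂_{k+1}, so:

  H_2: rank ker ∂_2 − rank ∂_3 = (14 − 13) − 0 = 1, and there is no ∂_3, so H_2 = Z.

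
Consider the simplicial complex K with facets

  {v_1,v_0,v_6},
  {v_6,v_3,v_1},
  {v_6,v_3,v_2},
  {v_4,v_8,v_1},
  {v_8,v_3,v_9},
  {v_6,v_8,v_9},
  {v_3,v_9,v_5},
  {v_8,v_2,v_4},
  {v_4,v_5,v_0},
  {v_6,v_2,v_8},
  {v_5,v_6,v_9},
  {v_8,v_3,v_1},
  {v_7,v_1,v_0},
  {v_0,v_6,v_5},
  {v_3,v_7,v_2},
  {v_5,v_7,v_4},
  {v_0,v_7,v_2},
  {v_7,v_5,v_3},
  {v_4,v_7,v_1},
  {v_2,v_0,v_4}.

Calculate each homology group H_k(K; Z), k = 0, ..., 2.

H_0 = Z,  H_1 = Z ⊕ Z_2,  H_2 = 0.

Fix the vertex order v_0 < v_1 < v_2 < v_3 < v_4 < v_5 < v_6 < v_7 < v_8 < v_9 and write every simplex with vertices in increasing order. Then dim K = 2 and the simplices of K are:

  0-simplices (10): [v_0], [v_1], [v_2], [v_3], [v_4], [v_5], [v_6], [v_7], [v_8], [v_9]
  1-simplices (30): (30 of them)
  2-simplices (20): (20 of them)

Hence C_0 ≅ Z^10, C_1 ≅ Z^30, C_2 ≅ Z^20.

Boundary ∂_1: C_1 → C_0 maps an edge to its endpoints' difference, ∂[p,q] = q − p. For instance
  ∂[v_3,v_5] = [v_5] − [v_3].
The 10×30 boundary matrix has rank 9 and Smith normal form diag(1,1,1,1,1,1,1,1,1).

The boundary map ∂_2: C_2 → C_1 maps a triangle to the signed sum of its edges. For instance
  ∂[v_2,v_6,v_8] = [v_6,v_8] − [v_2,v_8] + [v_2,v_6],
  ∂[v_3,v_5,v_9] = [v_5,v_9] − [v_3,v_9] + [v_3,v_5].
The resulting 30×20 matrix has rank 20, and its Smith normal form has invariant factors (1,1,1,1,1,1,1,1,1,1,1,1,1,1,1,1,1,1,1,2).

Reading off H_k = ker ∂_k / im ∂_{k+1}:

  H_0: rank C_0 − rank ∂_1 = 10 − 9 = 1, and the invariant factors of ∂_1 are all 1, so H_0 ≅ Z.
  H_1: rank ker ∂_1 − rank ∂_2 = (30 − 9) − 20 = 1, and ∂_2 has invariant factor 2 > 1, so H_1 ≅ Z ⊕ Z_2.
  H_2: rank ker ∂_2 − rank ∂_3 = (20 − 20) − 0 = 0, and there is no ∂_3, so H_2 ≅ 0.

As a check, the Euler characteristic is 10 − 30 + 20 = 0, which agrees with 1 − 1 + 0 = 0.
(K is a triangulation of the Klein bottle.)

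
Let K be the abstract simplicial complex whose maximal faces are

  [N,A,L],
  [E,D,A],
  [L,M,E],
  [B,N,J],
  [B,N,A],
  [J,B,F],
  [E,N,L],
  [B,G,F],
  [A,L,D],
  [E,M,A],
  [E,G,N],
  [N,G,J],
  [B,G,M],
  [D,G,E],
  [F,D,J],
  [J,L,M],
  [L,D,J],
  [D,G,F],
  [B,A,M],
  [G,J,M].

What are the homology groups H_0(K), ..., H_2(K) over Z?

H_0 ≅ Z,  H_1 ≅ Z ⊕ Z/2Z,  H_2 = 0.

We work with the vertex ordering A < B < D < E < F < G < J < L < M < N. The simplices of K, each written with vertices in increasing order, are:

  0-simplices (10): A, B, D, E, F, G, J, L, M, N
  1-simplices (30): AB, AD, AE, AL, AM, AN, BF, BG, BJ, BM, BN, DE, DF, DG, DJ, DL, EG, EL, EM, EN, FG, FJ, GJ, GM, GN, JL, JM, JN, LM, LN
  2-simplices (20): ABM, ABN, ADE, ADL, AEM, ALN, BFG, BFJ, BGM, BJN, DEG, DFG, DFJ, DJL, EGN, ELM, ELN, GJM, GJN, JLM

giving chain groups C_0 ≅ Z^10, C_1 ≅ Z^30, C_2 ≅ Z^20.

∂_1: C_1 → C_0 maps an edge to its endpoints' difference, ∂[p,q] = q − p.
As a 10×30 matrix over Z this has rank 9, with invariant factors (1,1,1,1,1,1,1,1,1).

∂_2: C_2 → C_1 maps a triangle to the signed sum of its edges. For instance
  ∂ABM = BM − AM + AB,
  ∂BFJ = FJ − BJ + BF.
The 30×20 boundary matrix has rank 20 and Smith normal form diag(1,1,1,1,1,1,1,1,1,1,1,1,1,1,1,1,1,1,1,2).

From H_k ≅ ker(∂_k) / im(∂_{k+1}) we obtain:

  H_0: rank C_0 − rank ∂_1 = 10 − 9 = 1, and the invariant factors of ∂_1 are all 1, so H_0 ≅ Z.
  H_1: rank ker ∂_1 − rank ∂_2 = (30 − 9) − 20 = 1, and ∂_2 has invariant factor 2 > 1, so H_1 ≅ Z ⊕ Z/2Z.
  H_2: rank ker ∂_2 − rank ∂_3 = (20 − 20) − 0 = 0, and there is no ∂_3, so H_2 ≅ 0.

As a check, the Euler characteristic is 10 − 30 + 20 = 0, which agrees with 1 − 1 + 0 = 0.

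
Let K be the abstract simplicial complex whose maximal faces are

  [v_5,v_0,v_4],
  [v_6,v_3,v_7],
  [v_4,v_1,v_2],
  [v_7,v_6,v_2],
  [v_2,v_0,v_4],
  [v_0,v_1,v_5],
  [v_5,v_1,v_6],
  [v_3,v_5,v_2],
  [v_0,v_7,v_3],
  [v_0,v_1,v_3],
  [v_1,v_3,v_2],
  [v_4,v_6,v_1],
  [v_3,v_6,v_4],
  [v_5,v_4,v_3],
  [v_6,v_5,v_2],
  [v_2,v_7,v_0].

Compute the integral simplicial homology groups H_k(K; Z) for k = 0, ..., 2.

H_0 = Z,  H_1 = Z^2,  H_2 = Z.

We work with the vertex ordering v_0 < v_1 < v_2 < v_3 < v_4 < v_5 < v_6 < v_7. The simplices of K, each written with vertices in increasing order, are:

  0-simplices (8): [v_0], [v_1], [v_2], [v_3], [v_4], [v_5], [v_6], [v_7]
  1-simplices (24): (24 of them)
  2-simplices (16): (16 of them)

giving chain groups C_0 ≅ Z^8, C_1 ≅ Z^24, C_2 ≅ Z^16.

Boundary ∂_1: C_1 → C_0 maps an edge to its endpoints' difference, ∂[p,q] = q − p. For instance
  ∂[v_0,v_3] = [v_3] − [v_0].
As a 8×24 matrix over Z this has rank 7, with invariant factors (1,1,1,1,1,1,1).

Boundary ∂_2: C_2 → C_1 sends each 2-simplex [p,q,r] to [q,r] − [p,r] + [p,q]. For instance
  ∂[v_3,v_6,v_7] = [v_6,v_7] − [v_3,v_7] + [v_3,v_6],
  ∂[v_0,v_3,v_7] = [v_3,v_7] − [v_0,v_7] + [v_0,v_3].
The 24×16 boundary matrix has rank 15 and Smith normal form diag(1,1,1,1,1,1,1,1,1,1,1,1,1,1,1).

Computing H_k = (kernel of ∂_k) / (image of ∂_{k+1}):

  H_0: rank C_0 − rank ∂_1 = 8 − 7 = 1, and the invariant factors of ∂_1 are all 1, so H_0 = Z.
  H_1: rank ker ∂_1 − rank ∂_2 = (24 − 7) − 15 = 2, and the invariant factors of ∂_2 are all 1, so H_1 = Z^2.
  H_2: rank ker ∂_2 − rank ∂_3 = (16 − 15) − 0 = 1, and there is no ∂_3, so H_2 = Z.

(K is a triangulation of the torus T^2.)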